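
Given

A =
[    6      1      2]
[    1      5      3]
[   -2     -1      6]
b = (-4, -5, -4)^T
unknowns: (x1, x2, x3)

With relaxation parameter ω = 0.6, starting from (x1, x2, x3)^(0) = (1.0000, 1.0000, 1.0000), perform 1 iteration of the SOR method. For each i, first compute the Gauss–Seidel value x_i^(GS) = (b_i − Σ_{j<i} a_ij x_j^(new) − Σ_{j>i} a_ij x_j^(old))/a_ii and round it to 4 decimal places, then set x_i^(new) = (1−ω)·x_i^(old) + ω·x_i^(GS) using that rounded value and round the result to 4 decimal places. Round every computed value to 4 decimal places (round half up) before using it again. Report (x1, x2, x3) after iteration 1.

(-0.3000, -0.5240, -0.1124)

Iteration 1:
  x1: GS value = (-4 - (1)·1.0000 - (2)·1.0000) / (6) = -1.1667;  x1 ← (1−ω)·1.0000 + ω·-1.1667 = -0.3000
  x2: GS value = (-5 - (1)·-0.3000 - (3)·1.0000) / (5) = -1.5400;  x2 ← (1−ω)·1.0000 + ω·-1.5400 = -0.5240
  x3: GS value = (-4 - (-2)·-0.3000 - (-1)·-0.5240) / (6) = -0.8540;  x3 ← (1−ω)·1.0000 + ω·-0.8540 = -0.1124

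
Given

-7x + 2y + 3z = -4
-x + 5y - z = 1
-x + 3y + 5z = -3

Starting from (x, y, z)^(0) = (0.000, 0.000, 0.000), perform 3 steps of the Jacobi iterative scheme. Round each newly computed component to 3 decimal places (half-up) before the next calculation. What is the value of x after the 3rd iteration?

0.367

Iteration 1:
  x = (-4 - (2)·0.000 - (3)·0.000) / (-7) = 0.571
  y = (1 - (-1)·0.000 - (-1)·0.000) / (5) = 0.200
  z = (-3 - (-1)·0.000 - (3)·0.000) / (5) = -0.600
Iteration 2:
  x = (-4 - (2)·0.200 - (3)·-0.600) / (-7) = 0.371
  y = (1 - (-1)·0.571 - (-1)·-0.600) / (5) = 0.194
  z = (-3 - (-1)·0.571 - (3)·0.200) / (5) = -0.606
Iteration 3:
  x = (-4 - (2)·0.194 - (3)·-0.606) / (-7) = 0.367
  y = (1 - (-1)·0.371 - (-1)·-0.606) / (5) = 0.153
  z = (-3 - (-1)·0.371 - (3)·0.194) / (5) = -0.642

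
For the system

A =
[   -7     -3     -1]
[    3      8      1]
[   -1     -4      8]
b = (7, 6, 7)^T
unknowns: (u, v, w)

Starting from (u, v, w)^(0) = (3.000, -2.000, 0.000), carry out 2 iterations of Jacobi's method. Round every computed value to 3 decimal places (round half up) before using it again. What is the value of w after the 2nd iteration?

0.670

Iteration 1:
  u = (7 - (-3)·-2.000 - (-1)·0.000) / (-7) = -0.143
  v = (6 - (3)·3.000 - (1)·0.000) / (8) = -0.375
  w = (7 - (-1)·3.000 - (-4)·-2.000) / (8) = 0.250
Iteration 2:
  u = (7 - (-3)·-0.375 - (-1)·0.250) / (-7) = -0.875
  v = (6 - (3)·-0.143 - (1)·0.250) / (8) = 0.772
  w = (7 - (-1)·-0.143 - (-4)·-0.375) / (8) = 0.670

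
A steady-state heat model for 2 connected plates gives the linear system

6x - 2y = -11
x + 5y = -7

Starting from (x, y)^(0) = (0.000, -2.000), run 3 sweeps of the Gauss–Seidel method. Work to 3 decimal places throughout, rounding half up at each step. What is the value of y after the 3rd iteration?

Iteration 1:
  x = (-11 - (-2)·-2.000) / (6) = -2.500
  y = (-7 - (1)·-2.500) / (5) = -0.900
Iteration 2:
  x = (-11 - (-2)·-0.900) / (6) = -2.133
  y = (-7 - (1)·-2.133) / (5) = -0.973
Iteration 3:
  x = (-11 - (-2)·-0.973) / (6) = -2.158
  y = (-7 - (1)·-2.158) / (5) = -0.968

-0.968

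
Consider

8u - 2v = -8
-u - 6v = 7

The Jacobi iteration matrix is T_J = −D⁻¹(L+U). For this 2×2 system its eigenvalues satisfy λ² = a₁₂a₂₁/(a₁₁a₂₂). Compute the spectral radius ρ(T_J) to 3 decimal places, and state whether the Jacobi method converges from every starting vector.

a₁₂a₂₁/(a₁₁a₂₂) = (-2)·(-1) / ((8)·(-6)) = -0.041667
ρ = √|-0.041667| = √0.041667 = 0.204
ρ < 1, so Jacobi converges

0.204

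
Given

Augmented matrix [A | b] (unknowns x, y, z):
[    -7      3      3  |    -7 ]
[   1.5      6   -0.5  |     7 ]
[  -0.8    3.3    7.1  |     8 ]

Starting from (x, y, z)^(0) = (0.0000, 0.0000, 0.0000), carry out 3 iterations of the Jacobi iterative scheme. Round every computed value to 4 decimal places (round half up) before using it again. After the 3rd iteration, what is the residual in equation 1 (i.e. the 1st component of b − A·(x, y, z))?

0.2948

Iteration 1:
  x = (-7 - (3)·0.0000 - (3)·0.0000) / (-7) = 1.0000
  y = (7 - (1.5)·0.0000 - (-0.5)·0.0000) / (6) = 1.1667
  z = (8 - (-0.8)·0.0000 - (3.3)·0.0000) / (7.1) = 1.1268
Iteration 2:
  x = (-7 - (3)·1.1667 - (3)·1.1268) / (-7) = 1.9829
  y = (7 - (1.5)·1.0000 - (-0.5)·1.1268) / (6) = 1.0106
  z = (8 - (-0.8)·1.0000 - (3.3)·1.1667) / (7.1) = 0.6972
Iteration 3:
  x = (-7 - (3)·1.0106 - (3)·0.6972) / (-7) = 1.7319
  y = (7 - (1.5)·1.9829 - (-0.5)·0.6972) / (6) = 0.7290
  z = (8 - (-0.8)·1.9829 - (3.3)·1.0106) / (7.1) = 0.8805
Residual b − A·x = (0.2948, 0.4684, 0.7283)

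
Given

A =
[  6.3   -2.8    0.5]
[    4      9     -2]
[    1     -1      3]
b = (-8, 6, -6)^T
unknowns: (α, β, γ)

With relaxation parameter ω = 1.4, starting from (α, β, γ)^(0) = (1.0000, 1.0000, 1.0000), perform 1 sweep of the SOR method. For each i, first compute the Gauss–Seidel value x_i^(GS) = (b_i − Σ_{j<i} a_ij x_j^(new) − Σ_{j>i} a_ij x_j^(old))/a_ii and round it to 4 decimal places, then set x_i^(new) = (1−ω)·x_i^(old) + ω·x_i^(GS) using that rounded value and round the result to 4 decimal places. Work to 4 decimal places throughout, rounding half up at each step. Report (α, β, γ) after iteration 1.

(-1.6667, 1.8814, -1.5442)

Iteration 1:
  α: GS value = (-8 - (-2.8)·1.0000 - (0.5)·1.0000) / (6.3) = -0.9048;  α ← (1−ω)·1.0000 + ω·-0.9048 = -1.6667
  β: GS value = (6 - (4)·-1.6667 - (-2)·1.0000) / (9) = 1.6296;  β ← (1−ω)·1.0000 + ω·1.6296 = 1.8814
  γ: GS value = (-6 - (1)·-1.6667 - (-1)·1.8814) / (3) = -0.8173;  γ ← (1−ω)·1.0000 + ω·-0.8173 = -1.5442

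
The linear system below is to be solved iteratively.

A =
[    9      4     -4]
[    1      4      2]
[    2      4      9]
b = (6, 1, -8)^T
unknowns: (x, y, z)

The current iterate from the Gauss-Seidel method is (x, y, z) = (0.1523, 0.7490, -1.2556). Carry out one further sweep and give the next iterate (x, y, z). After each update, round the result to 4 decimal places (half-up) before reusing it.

(-0.2243, 0.9339, -1.2541)

One sweep:
  x = (6 - (4)·0.7490 - (-4)·-1.2556) / (9) = -0.2243
  y = (1 - (1)·-0.2243 - (2)·-1.2556) / (4) = 0.9339
  z = (-8 - (2)·-0.2243 - (4)·0.9339) / (9) = -1.2541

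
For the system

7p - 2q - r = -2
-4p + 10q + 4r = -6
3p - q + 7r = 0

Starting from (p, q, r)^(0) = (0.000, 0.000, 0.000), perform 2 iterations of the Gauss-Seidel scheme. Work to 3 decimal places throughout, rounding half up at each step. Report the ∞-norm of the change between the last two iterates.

Iteration 1:
  p = (-2 - (-2)·0.000 - (-1)·0.000) / (7) = -0.286
  q = (-6 - (-4)·-0.286 - (4)·0.000) / (10) = -0.714
  r = (0 - (3)·-0.286 - (-1)·-0.714) / (7) = 0.021
Iteration 2:
  p = (-2 - (-2)·-0.714 - (-1)·0.021) / (7) = -0.487
  q = (-6 - (-4)·-0.487 - (4)·0.021) / (10) = -0.803
  r = (0 - (3)·-0.487 - (-1)·-0.803) / (7) = 0.094
Change: (-0.201, -0.089, 0.073) → max |·| = 0.201

0.201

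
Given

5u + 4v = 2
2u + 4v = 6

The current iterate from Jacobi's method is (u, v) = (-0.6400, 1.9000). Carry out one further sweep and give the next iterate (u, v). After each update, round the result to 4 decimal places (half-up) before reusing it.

(-1.1200, 1.8200)

One sweep:
  u = (2 - (4)·1.9000) / (5) = -1.1200
  v = (6 - (2)·-0.6400) / (4) = 1.8200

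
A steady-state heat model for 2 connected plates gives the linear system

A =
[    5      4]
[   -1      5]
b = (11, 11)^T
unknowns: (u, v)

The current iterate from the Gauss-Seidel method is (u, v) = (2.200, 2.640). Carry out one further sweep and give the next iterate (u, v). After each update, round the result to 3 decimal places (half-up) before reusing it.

(0.088, 2.218)

One sweep:
  u = (11 - (4)·2.640) / (5) = 0.088
  v = (11 - (-1)·0.088) / (5) = 2.218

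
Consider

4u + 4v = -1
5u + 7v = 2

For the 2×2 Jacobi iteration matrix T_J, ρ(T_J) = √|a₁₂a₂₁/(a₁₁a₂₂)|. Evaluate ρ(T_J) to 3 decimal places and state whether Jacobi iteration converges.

a₁₂a₂₁/(a₁₁a₂₂) = (4)·(5) / ((4)·(7)) = 0.714286
ρ = √|0.714286| = √0.714286 = 0.845
ρ < 1, so Jacobi converges

0.845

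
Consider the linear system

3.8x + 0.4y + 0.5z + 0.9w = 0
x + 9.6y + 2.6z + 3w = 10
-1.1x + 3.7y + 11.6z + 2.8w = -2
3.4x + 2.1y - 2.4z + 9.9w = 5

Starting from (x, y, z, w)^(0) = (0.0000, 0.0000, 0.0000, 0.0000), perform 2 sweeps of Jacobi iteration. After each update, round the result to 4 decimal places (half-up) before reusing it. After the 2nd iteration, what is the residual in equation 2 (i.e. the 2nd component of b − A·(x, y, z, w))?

2.1761

Iteration 1:
  x = (0 - (0.4)·0.0000 - (0.5)·0.0000 - (0.9)·0.0000) / (3.8) = 0.0000
  y = (10 - (1)·0.0000 - (2.6)·0.0000 - (3)·0.0000) / (9.6) = 1.0417
  z = (-2 - (-1.1)·0.0000 - (3.7)·0.0000 - (2.8)·0.0000) / (11.6) = -0.1724
  w = (5 - (3.4)·0.0000 - (2.1)·0.0000 - (-2.4)·0.0000) / (9.9) = 0.5051
Iteration 2:
  x = (0 - (0.4)·1.0417 - (0.5)·-0.1724 - (0.9)·0.5051) / (3.8) = -0.2066
  y = (10 - (1)·0.0000 - (2.6)·-0.1724 - (3)·0.5051) / (9.6) = 0.9305
  z = (-2 - (-1.1)·0.0000 - (3.7)·1.0417 - (2.8)·0.5051) / (11.6) = -0.6266
  w = (5 - (3.4)·0.0000 - (2.1)·1.0417 - (-2.4)·-0.1724) / (9.9) = 0.2423
Residual b − A·x = (0.5081, 2.1761, 0.9200, -0.1542)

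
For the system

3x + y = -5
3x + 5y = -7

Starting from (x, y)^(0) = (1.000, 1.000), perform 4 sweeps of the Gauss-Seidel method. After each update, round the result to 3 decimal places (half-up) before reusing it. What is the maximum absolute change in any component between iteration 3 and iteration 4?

0.016

Iteration 1:
  x = (-5 - (1)·1.000) / (3) = -2.000
  y = (-7 - (3)·-2.000) / (5) = -0.200
Iteration 2:
  x = (-5 - (1)·-0.200) / (3) = -1.600
  y = (-7 - (3)·-1.600) / (5) = -0.440
Iteration 3:
  x = (-5 - (1)·-0.440) / (3) = -1.520
  y = (-7 - (3)·-1.520) / (5) = -0.488
Iteration 4:
  x = (-5 - (1)·-0.488) / (3) = -1.504
  y = (-7 - (3)·-1.504) / (5) = -0.498
Change: (0.016, -0.010) → max |·| = 0.016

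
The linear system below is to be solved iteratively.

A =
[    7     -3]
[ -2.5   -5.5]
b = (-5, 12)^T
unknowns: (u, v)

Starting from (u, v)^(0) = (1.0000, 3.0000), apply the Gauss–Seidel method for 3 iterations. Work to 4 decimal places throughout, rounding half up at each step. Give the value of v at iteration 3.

-1.5880

Iteration 1:
  u = (-5 - (-3)·3.0000) / (7) = 0.5714
  v = (12 - (-2.5)·0.5714) / (-5.5) = -2.4415
Iteration 2:
  u = (-5 - (-3)·-2.4415) / (7) = -1.7606
  v = (12 - (-2.5)·-1.7606) / (-5.5) = -1.3815
Iteration 3:
  u = (-5 - (-3)·-1.3815) / (7) = -1.3064
  v = (12 - (-2.5)·-1.3064) / (-5.5) = -1.5880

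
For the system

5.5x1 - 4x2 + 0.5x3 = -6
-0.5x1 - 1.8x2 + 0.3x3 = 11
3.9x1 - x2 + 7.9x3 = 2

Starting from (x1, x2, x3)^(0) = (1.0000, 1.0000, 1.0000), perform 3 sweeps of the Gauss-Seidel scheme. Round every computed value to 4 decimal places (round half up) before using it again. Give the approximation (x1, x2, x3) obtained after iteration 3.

Iteration 1:
  x1 = (-6 - (-4)·1.0000 - (0.5)·1.0000) / (5.5) = -0.4545
  x2 = (11 - (-0.5)·-0.4545 - (0.3)·1.0000) / (-1.8) = -5.8182
  x3 = (2 - (3.9)·-0.4545 - (-1)·-5.8182) / (7.9) = -0.2589
Iteration 2:
  x1 = (-6 - (-4)·-5.8182 - (0.5)·-0.2589) / (5.5) = -5.2988
  x2 = (11 - (-0.5)·-5.2988 - (0.3)·-0.2589) / (-1.8) = -4.6824
  x3 = (2 - (3.9)·-5.2988 - (-1)·-4.6824) / (7.9) = 2.2763
Iteration 3:
  x1 = (-6 - (-4)·-4.6824 - (0.5)·2.2763) / (5.5) = -4.7032
  x2 = (11 - (-0.5)·-4.7032 - (0.3)·2.2763) / (-1.8) = -4.4253
  x3 = (2 - (3.9)·-4.7032 - (-1)·-4.4253) / (7.9) = 2.0148

(-4.7032, -4.4253, 2.0148)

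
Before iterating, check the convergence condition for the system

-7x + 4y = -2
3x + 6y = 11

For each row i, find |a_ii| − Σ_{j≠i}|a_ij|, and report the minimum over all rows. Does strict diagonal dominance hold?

3

row 1: |-7| − (4) = 3
row 2: |6| − (3) = 3
minimum over rows = 3 → strictly diagonally dominant (convergence guaranteed)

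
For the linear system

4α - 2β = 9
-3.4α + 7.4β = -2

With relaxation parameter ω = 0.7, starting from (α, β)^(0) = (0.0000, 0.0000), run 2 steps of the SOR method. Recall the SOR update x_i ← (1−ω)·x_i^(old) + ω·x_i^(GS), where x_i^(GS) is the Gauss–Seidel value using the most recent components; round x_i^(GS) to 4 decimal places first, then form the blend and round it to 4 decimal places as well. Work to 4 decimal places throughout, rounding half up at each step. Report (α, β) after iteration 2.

(2.1586, 0.6003)

Iteration 1:
  α: GS value = (9 - (-2)·0.0000) / (4) = 2.2500;  α ← (1−ω)·0.0000 + ω·2.2500 = 1.5750
  β: GS value = (-2 - (-3.4)·1.5750) / (7.4) = 0.4534;  β ← (1−ω)·0.0000 + ω·0.4534 = 0.3174
Iteration 2:
  α: GS value = (9 - (-2)·0.3174) / (4) = 2.4087;  α ← (1−ω)·1.5750 + ω·2.4087 = 2.1586
  β: GS value = (-2 - (-3.4)·2.1586) / (7.4) = 0.7215;  β ← (1−ω)·0.3174 + ω·0.7215 = 0.6003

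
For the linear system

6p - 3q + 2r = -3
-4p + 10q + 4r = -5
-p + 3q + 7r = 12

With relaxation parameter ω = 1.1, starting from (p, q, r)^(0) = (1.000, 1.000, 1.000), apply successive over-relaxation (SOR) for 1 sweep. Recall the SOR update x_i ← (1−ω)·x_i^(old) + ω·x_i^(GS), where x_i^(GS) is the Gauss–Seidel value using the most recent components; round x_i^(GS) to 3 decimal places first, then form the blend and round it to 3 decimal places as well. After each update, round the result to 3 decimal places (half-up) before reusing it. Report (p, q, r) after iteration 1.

(-0.466, -1.295, 2.323)

Iteration 1:
  p: GS value = (-3 - (-3)·1.000 - (2)·1.000) / (6) = -0.333;  p ← (1−ω)·1.000 + ω·-0.333 = -0.466
  q: GS value = (-5 - (-4)·-0.466 - (4)·1.000) / (10) = -1.086;  q ← (1−ω)·1.000 + ω·-1.086 = -1.295
  r: GS value = (12 - (-1)·-0.466 - (3)·-1.295) / (7) = 2.203;  r ← (1−ω)·1.000 + ω·2.203 = 2.323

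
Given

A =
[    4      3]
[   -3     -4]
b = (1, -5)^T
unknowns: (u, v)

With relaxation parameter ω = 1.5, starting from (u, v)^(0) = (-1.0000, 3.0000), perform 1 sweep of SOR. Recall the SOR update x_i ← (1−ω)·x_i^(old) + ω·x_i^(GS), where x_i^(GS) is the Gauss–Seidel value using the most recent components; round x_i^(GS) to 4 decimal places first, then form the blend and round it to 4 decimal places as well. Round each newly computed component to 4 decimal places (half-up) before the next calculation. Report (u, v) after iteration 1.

(-2.5000, 3.1875)

Iteration 1:
  u: GS value = (1 - (3)·3.0000) / (4) = -2.0000;  u ← (1−ω)·-1.0000 + ω·-2.0000 = -2.5000
  v: GS value = (-5 - (-3)·-2.5000) / (-4) = 3.1250;  v ← (1−ω)·3.0000 + ω·3.1250 = 3.1875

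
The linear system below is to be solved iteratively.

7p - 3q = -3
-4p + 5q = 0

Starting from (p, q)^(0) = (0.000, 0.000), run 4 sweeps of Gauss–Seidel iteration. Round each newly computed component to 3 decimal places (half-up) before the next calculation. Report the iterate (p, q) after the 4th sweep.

(-0.643, -0.514)

Iteration 1:
  p = (-3 - (-3)·0.000) / (7) = -0.429
  q = (0 - (-4)·-0.429) / (5) = -0.343
Iteration 2:
  p = (-3 - (-3)·-0.343) / (7) = -0.576
  q = (0 - (-4)·-0.576) / (5) = -0.461
Iteration 3:
  p = (-3 - (-3)·-0.461) / (7) = -0.626
  q = (0 - (-4)·-0.626) / (5) = -0.501
Iteration 4:
  p = (-3 - (-3)·-0.501) / (7) = -0.643
  q = (0 - (-4)·-0.643) / (5) = -0.514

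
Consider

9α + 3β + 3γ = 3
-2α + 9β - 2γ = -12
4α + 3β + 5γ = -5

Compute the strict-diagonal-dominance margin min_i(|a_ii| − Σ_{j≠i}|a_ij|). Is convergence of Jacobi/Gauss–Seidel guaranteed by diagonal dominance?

row 1: |9| − (3+3) = 3
row 2: |9| − (2+2) = 5
row 3: |5| − (4+3) = -2
minimum over rows = -2 → not strictly diagonally dominant

-2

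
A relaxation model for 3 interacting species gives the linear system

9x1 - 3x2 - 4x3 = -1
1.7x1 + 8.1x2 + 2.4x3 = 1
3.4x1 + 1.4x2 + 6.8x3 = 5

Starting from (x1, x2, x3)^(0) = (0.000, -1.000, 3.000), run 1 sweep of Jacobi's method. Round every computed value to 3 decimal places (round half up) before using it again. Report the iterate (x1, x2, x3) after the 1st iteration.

Iteration 1:
  x1 = (-1 - (-3)·-1.000 - (-4)·3.000) / (9) = 0.889
  x2 = (1 - (1.7)·0.000 - (2.4)·3.000) / (8.1) = -0.765
  x3 = (5 - (3.4)·0.000 - (1.4)·-1.000) / (6.8) = 0.941

(0.889, -0.765, 0.941)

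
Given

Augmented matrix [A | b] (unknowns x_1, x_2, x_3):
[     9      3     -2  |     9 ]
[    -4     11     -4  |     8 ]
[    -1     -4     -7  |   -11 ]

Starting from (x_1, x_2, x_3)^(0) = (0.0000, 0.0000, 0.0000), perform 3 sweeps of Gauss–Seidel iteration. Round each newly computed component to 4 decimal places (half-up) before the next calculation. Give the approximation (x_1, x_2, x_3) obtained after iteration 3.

Iteration 1:
  x_1 = (9 - (3)·0.0000 - (-2)·0.0000) / (9) = 1.0000
  x_2 = (8 - (-4)·1.0000 - (-4)·0.0000) / (11) = 1.0909
  x_3 = (-11 - (-1)·1.0000 - (-4)·1.0909) / (-7) = 0.8052
Iteration 2:
  x_1 = (9 - (3)·1.0909 - (-2)·0.8052) / (9) = 0.8153
  x_2 = (8 - (-4)·0.8153 - (-4)·0.8052) / (11) = 1.3165
  x_3 = (-11 - (-1)·0.8153 - (-4)·1.3165) / (-7) = 0.7027
Iteration 3:
  x_1 = (9 - (3)·1.3165 - (-2)·0.7027) / (9) = 0.7173
  x_2 = (8 - (-4)·0.7173 - (-4)·0.7027) / (11) = 1.2436
  x_3 = (-11 - (-1)·0.7173 - (-4)·1.2436) / (-7) = 0.7583

(0.7173, 1.2436, 0.7583)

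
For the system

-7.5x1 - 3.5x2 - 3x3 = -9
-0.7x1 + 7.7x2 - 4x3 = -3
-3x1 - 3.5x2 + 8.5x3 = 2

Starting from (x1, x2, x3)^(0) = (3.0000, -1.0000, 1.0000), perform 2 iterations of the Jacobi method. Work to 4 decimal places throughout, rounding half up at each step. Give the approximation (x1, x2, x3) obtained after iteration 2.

Iteration 1:
  x1 = (-9 - (-3.5)·-1.0000 - (-3)·1.0000) / (-7.5) = 1.2667
  x2 = (-3 - (-0.7)·3.0000 - (-4)·1.0000) / (7.7) = 0.4026
  x3 = (2 - (-3)·3.0000 - (-3.5)·-1.0000) / (8.5) = 0.8824
Iteration 2:
  x1 = (-9 - (-3.5)·0.4026 - (-3)·0.8824) / (-7.5) = 0.6592
  x2 = (-3 - (-0.7)·1.2667 - (-4)·0.8824) / (7.7) = 0.1839
  x3 = (2 - (-3)·1.2667 - (-3.5)·0.4026) / (8.5) = 0.8481

(0.6592, 0.1839, 0.8481)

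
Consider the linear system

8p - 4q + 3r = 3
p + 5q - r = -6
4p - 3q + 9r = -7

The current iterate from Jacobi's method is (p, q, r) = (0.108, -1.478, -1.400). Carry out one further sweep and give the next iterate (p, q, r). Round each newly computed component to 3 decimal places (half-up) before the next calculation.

(0.161, -1.502, -1.318)

One sweep:
  p = (3 - (-4)·-1.478 - (3)·-1.400) / (8) = 0.161
  q = (-6 - (1)·0.108 - (-1)·-1.400) / (5) = -1.502
  r = (-7 - (4)·0.108 - (-3)·-1.478) / (9) = -1.318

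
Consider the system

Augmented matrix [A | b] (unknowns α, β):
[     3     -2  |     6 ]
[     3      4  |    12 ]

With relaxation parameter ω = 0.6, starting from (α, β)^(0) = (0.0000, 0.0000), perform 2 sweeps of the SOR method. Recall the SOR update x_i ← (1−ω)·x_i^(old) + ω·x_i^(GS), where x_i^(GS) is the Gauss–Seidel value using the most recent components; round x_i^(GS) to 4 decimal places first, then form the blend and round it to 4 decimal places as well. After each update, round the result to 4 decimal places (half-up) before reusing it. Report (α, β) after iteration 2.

(2.1840, 1.3212)

Iteration 1:
  α: GS value = (6 - (-2)·0.0000) / (3) = 2.0000;  α ← (1−ω)·0.0000 + ω·2.0000 = 1.2000
  β: GS value = (12 - (3)·1.2000) / (4) = 2.1000;  β ← (1−ω)·0.0000 + ω·2.1000 = 1.2600
Iteration 2:
  α: GS value = (6 - (-2)·1.2600) / (3) = 2.8400;  α ← (1−ω)·1.2000 + ω·2.8400 = 2.1840
  β: GS value = (12 - (3)·2.1840) / (4) = 1.3620;  β ← (1−ω)·1.2600 + ω·1.3620 = 1.3212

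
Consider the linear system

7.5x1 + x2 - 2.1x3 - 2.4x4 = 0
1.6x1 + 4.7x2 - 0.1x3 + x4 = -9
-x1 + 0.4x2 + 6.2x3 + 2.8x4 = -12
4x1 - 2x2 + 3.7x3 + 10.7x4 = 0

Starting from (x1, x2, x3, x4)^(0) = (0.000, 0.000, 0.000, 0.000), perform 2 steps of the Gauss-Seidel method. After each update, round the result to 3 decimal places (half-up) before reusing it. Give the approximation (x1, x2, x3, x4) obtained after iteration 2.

(-0.166, -1.954, -1.958, 0.374)

Iteration 1:
  x1 = (0 - (1)·0.000 - (-2.1)·0.000 - (-2.4)·0.000) / (7.5) = 0.000
  x2 = (-9 - (1.6)·0.000 - (-0.1)·0.000 - (1)·0.000) / (4.7) = -1.915
  x3 = (-12 - (-1)·0.000 - (0.4)·-1.915 - (2.8)·0.000) / (6.2) = -1.812
  x4 = (0 - (4)·0.000 - (-2)·-1.915 - (3.7)·-1.812) / (10.7) = 0.269
Iteration 2:
  x1 = (0 - (1)·-1.915 - (-2.1)·-1.812 - (-2.4)·0.269) / (7.5) = -0.166
  x2 = (-9 - (1.6)·-0.166 - (-0.1)·-1.812 - (1)·0.269) / (4.7) = -1.954
  x3 = (-12 - (-1)·-0.166 - (0.4)·-1.954 - (2.8)·0.269) / (6.2) = -1.958
  x4 = (0 - (4)·-0.166 - (-2)·-1.954 - (3.7)·-1.958) / (10.7) = 0.374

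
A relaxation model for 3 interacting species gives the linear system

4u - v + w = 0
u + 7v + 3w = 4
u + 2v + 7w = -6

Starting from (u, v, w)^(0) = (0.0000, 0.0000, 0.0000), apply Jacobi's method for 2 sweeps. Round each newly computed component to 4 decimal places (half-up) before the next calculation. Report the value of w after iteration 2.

Iteration 1:
  u = (0 - (-1)·0.0000 - (1)·0.0000) / (4) = 0.0000
  v = (4 - (1)·0.0000 - (3)·0.0000) / (7) = 0.5714
  w = (-6 - (1)·0.0000 - (2)·0.0000) / (7) = -0.8571
Iteration 2:
  u = (0 - (-1)·0.5714 - (1)·-0.8571) / (4) = 0.3571
  v = (4 - (1)·0.0000 - (3)·-0.8571) / (7) = 0.9388
  w = (-6 - (1)·0.0000 - (2)·0.5714) / (7) = -1.0204

-1.0204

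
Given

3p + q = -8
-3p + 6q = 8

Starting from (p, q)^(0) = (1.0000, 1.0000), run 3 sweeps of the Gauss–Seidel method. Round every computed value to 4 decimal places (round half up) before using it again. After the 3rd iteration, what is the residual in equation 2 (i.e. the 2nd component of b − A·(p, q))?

-0.0001

Iteration 1:
  p = (-8 - (1)·1.0000) / (3) = -3.0000
  q = (8 - (-3)·-3.0000) / (6) = -0.1667
Iteration 2:
  p = (-8 - (1)·-0.1667) / (3) = -2.6111
  q = (8 - (-3)·-2.6111) / (6) = 0.0278
Iteration 3:
  p = (-8 - (1)·0.0278) / (3) = -2.6759
  q = (8 - (-3)·-2.6759) / (6) = -0.0046
Residual b − A·x = (0.0323, -0.0001)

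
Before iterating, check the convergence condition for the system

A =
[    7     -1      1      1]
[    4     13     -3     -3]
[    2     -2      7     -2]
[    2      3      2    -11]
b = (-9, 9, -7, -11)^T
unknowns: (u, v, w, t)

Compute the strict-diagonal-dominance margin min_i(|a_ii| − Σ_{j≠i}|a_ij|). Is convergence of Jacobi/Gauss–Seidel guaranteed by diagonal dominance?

row 1: |7| − (1+1+1) = 4
row 2: |13| − (4+3+3) = 3
row 3: |7| − (2+2+2) = 1
row 4: |-11| − (2+3+2) = 4
minimum over rows = 1 → strictly diagonally dominant (convergence guaranteed)

1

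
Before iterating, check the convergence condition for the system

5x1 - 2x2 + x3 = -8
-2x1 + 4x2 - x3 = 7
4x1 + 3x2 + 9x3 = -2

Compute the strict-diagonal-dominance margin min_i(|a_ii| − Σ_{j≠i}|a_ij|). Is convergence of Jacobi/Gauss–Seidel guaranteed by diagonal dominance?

1

row 1: |5| − (2+1) = 2
row 2: |4| − (2+1) = 1
row 3: |9| − (4+3) = 2
minimum over rows = 1 → strictly diagonally dominant (convergence guaranteed)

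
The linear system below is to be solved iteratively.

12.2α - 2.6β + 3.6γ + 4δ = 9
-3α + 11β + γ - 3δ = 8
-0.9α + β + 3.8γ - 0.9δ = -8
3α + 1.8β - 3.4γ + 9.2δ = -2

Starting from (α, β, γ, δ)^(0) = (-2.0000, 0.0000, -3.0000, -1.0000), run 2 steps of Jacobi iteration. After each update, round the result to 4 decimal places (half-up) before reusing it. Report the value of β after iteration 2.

1.3315

Iteration 1:
  α = (9 - (-2.6)·0.0000 - (3.6)·-3.0000 - (4)·-1.0000) / (12.2) = 1.9508
  β = (8 - (-3)·-2.0000 - (1)·-3.0000 - (-3)·-1.0000) / (11) = 0.1818
  γ = (-8 - (-0.9)·-2.0000 - (1)·0.0000 - (-0.9)·-1.0000) / (3.8) = -2.8158
  δ = (-2 - (3)·-2.0000 - (1.8)·0.0000 - (-3.4)·-3.0000) / (9.2) = -0.6739
Iteration 2:
  α = (9 - (-2.6)·0.1818 - (3.6)·-2.8158 - (4)·-0.6739) / (12.2) = 1.8283
  β = (8 - (-3)·1.9508 - (1)·-2.8158 - (-3)·-0.6739) / (11) = 1.3315
  γ = (-8 - (-0.9)·1.9508 - (1)·0.1818 - (-0.9)·-0.6739) / (3.8) = -1.8507
  δ = (-2 - (3)·1.9508 - (1.8)·0.1818 - (-3.4)·-2.8158) / (9.2) = -1.9297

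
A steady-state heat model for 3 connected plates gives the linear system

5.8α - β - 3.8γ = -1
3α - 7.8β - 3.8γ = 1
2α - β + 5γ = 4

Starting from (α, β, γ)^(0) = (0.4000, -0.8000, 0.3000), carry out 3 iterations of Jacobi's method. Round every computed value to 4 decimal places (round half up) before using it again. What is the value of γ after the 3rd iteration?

0.6703

Iteration 1:
  α = (-1 - (-1)·-0.8000 - (-3.8)·0.3000) / (5.8) = -0.1138
  β = (1 - (3)·0.4000 - (-3.8)·0.3000) / (-7.8) = -0.1205
  γ = (4 - (2)·0.4000 - (-1)·-0.8000) / (5) = 0.4800
Iteration 2:
  α = (-1 - (-1)·-0.1205 - (-3.8)·0.4800) / (5.8) = 0.1213
  β = (1 - (3)·-0.1138 - (-3.8)·0.4800) / (-7.8) = -0.4058
  γ = (4 - (2)·-0.1138 - (-1)·-0.1205) / (5) = 0.8214
Iteration 3:
  α = (-1 - (-1)·-0.4058 - (-3.8)·0.8214) / (5.8) = 0.2958
  β = (1 - (3)·0.1213 - (-3.8)·0.8214) / (-7.8) = -0.4817
  γ = (4 - (2)·0.1213 - (-1)·-0.4058) / (5) = 0.6703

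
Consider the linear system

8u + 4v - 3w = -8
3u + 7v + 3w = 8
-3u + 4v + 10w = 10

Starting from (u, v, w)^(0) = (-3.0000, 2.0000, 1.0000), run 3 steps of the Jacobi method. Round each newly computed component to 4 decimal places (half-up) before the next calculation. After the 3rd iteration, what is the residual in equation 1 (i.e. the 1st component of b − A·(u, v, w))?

Iteration 1:
  u = (-8 - (4)·2.0000 - (-3)·1.0000) / (8) = -1.6250
  v = (8 - (3)·-3.0000 - (3)·1.0000) / (7) = 2.0000
  w = (10 - (-3)·-3.0000 - (4)·2.0000) / (10) = -0.7000
Iteration 2:
  u = (-8 - (4)·2.0000 - (-3)·-0.7000) / (8) = -2.2625
  v = (8 - (3)·-1.6250 - (3)·-0.7000) / (7) = 2.1393
  w = (10 - (-3)·-1.6250 - (4)·2.0000) / (10) = -0.2875
Iteration 3:
  u = (-8 - (4)·2.1393 - (-3)·-0.2875) / (8) = -2.1775
  v = (8 - (3)·-2.2625 - (3)·-0.2875) / (7) = 2.2357
  w = (10 - (-3)·-2.2625 - (4)·2.1393) / (10) = -0.5345
Residual b − A·x = (-1.1263, 0.4861, -0.1303)

-1.1263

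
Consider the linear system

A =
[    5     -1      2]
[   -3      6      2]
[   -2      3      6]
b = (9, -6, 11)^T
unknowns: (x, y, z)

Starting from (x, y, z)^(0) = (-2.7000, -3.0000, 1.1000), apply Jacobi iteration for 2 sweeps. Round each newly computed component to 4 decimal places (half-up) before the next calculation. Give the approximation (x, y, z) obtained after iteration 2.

Iteration 1:
  x = (9 - (-1)·-3.0000 - (2)·1.1000) / (5) = 0.7600
  y = (-6 - (-3)·-2.7000 - (2)·1.1000) / (6) = -2.7167
  z = (11 - (-2)·-2.7000 - (3)·-3.0000) / (6) = 2.4333
Iteration 2:
  x = (9 - (-1)·-2.7167 - (2)·2.4333) / (5) = 0.2833
  y = (-6 - (-3)·0.7600 - (2)·2.4333) / (6) = -1.4311
  z = (11 - (-2)·0.7600 - (3)·-2.7167) / (6) = 3.4450

(0.2833, -1.4311, 3.4450)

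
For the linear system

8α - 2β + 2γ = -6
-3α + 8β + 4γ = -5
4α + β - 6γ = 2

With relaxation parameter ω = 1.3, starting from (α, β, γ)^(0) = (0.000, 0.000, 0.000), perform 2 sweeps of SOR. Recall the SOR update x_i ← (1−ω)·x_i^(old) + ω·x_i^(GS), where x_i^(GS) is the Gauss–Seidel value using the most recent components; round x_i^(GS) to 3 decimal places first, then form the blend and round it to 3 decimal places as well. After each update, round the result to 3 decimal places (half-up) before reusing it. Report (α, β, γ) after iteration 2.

(-0.595, 0.295, -0.418)

Iteration 1:
  α: GS value = (-6 - (-2)·0.000 - (2)·0.000) / (8) = -0.750;  α ← (1−ω)·0.000 + ω·-0.750 = -0.975
  β: GS value = (-5 - (-3)·-0.975 - (4)·0.000) / (8) = -0.991;  β ← (1−ω)·0.000 + ω·-0.991 = -1.288
  γ: GS value = (2 - (4)·-0.975 - (1)·-1.288) / (-6) = -1.198;  γ ← (1−ω)·0.000 + ω·-1.198 = -1.557
Iteration 2:
  α: GS value = (-6 - (-2)·-1.288 - (2)·-1.557) / (8) = -0.683;  α ← (1−ω)·-0.975 + ω·-0.683 = -0.595
  β: GS value = (-5 - (-3)·-0.595 - (4)·-1.557) / (8) = -0.070;  β ← (1−ω)·-1.288 + ω·-0.070 = 0.295
  γ: GS value = (2 - (4)·-0.595 - (1)·0.295) / (-6) = -0.681;  γ ← (1−ω)·-1.557 + ω·-0.681 = -0.418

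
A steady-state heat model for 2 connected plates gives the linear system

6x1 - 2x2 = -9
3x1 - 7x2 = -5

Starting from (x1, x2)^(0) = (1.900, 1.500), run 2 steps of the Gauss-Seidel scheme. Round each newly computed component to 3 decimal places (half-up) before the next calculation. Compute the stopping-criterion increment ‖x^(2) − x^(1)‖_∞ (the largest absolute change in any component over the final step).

Iteration 1:
  x1 = (-9 - (-2)·1.500) / (6) = -1.000
  x2 = (-5 - (3)·-1.000) / (-7) = 0.286
Iteration 2:
  x1 = (-9 - (-2)·0.286) / (6) = -1.405
  x2 = (-5 - (3)·-1.405) / (-7) = 0.112
Change: (-0.405, -0.174) → max |·| = 0.405

0.405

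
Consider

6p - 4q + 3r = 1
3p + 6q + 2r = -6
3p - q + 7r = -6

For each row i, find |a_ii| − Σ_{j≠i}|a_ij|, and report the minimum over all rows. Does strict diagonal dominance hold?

row 1: |6| − (4+3) = -1
row 2: |6| − (3+2) = 1
row 3: |7| − (3+1) = 3
minimum over rows = -1 → not strictly diagonally dominant

-1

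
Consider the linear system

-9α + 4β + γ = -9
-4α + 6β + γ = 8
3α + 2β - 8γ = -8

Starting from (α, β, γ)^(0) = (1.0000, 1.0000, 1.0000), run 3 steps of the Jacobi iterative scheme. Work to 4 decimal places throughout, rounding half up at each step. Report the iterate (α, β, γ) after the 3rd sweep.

(2.1600, 2.3233, 2.2732)

Iteration 1:
  α = (-9 - (4)·1.0000 - (1)·1.0000) / (-9) = 1.5556
  β = (8 - (-4)·1.0000 - (1)·1.0000) / (6) = 1.8333
  γ = (-8 - (3)·1.0000 - (2)·1.0000) / (-8) = 1.6250
Iteration 2:
  α = (-9 - (4)·1.8333 - (1)·1.6250) / (-9) = 1.9954
  β = (8 - (-4)·1.5556 - (1)·1.6250) / (6) = 2.0996
  γ = (-8 - (3)·1.5556 - (2)·1.8333) / (-8) = 2.0417
Iteration 3:
  α = (-9 - (4)·2.0996 - (1)·2.0417) / (-9) = 2.1600
  β = (8 - (-4)·1.9954 - (1)·2.0417) / (6) = 2.3233
  γ = (-8 - (3)·1.9954 - (2)·2.0996) / (-8) = 2.2732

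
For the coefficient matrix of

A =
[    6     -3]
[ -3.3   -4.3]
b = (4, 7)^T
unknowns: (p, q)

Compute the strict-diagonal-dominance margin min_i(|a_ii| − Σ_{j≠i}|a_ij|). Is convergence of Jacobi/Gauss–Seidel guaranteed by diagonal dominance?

row 1: |6| − (3) = 3
row 2: |-4.3| − (3.3) = 1
minimum over rows = 1 → strictly diagonally dominant (convergence guaranteed)

1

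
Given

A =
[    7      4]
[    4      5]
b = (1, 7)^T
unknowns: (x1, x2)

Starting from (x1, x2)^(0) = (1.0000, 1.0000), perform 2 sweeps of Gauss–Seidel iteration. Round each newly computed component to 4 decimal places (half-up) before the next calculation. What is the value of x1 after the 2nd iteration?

-0.8531

Iteration 1:
  x1 = (1 - (4)·1.0000) / (7) = -0.4286
  x2 = (7 - (4)·-0.4286) / (5) = 1.7429
Iteration 2:
  x1 = (1 - (4)·1.7429) / (7) = -0.8531
  x2 = (7 - (4)·-0.8531) / (5) = 2.0825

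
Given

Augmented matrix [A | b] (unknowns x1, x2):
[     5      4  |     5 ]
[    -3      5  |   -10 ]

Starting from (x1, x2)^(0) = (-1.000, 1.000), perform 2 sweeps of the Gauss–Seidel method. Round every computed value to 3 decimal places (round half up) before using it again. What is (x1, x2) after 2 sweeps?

(2.504, -0.498)

Iteration 1:
  x1 = (5 - (4)·1.000) / (5) = 0.200
  x2 = (-10 - (-3)·0.200) / (5) = -1.880
Iteration 2:
  x1 = (5 - (4)·-1.880) / (5) = 2.504
  x2 = (-10 - (-3)·2.504) / (5) = -0.498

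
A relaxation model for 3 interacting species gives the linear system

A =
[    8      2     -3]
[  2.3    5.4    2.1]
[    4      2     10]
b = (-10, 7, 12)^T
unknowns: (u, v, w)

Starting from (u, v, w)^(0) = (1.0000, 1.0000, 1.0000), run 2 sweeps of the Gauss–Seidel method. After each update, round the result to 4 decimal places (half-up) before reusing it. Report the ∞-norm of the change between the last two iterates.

0.1633

Iteration 1:
  u = (-10 - (2)·1.0000 - (-3)·1.0000) / (8) = -1.1250
  v = (7 - (2.3)·-1.1250 - (2.1)·1.0000) / (5.4) = 1.3866
  w = (12 - (4)·-1.1250 - (2)·1.3866) / (10) = 1.3727
Iteration 2:
  u = (-10 - (2)·1.3866 - (-3)·1.3727) / (8) = -1.0819
  v = (7 - (2.3)·-1.0819 - (2.1)·1.3727) / (5.4) = 1.2233
  w = (12 - (4)·-1.0819 - (2)·1.2233) / (10) = 1.3881
Change: (0.0431, -0.1633, 0.0154) → max |·| = 0.1633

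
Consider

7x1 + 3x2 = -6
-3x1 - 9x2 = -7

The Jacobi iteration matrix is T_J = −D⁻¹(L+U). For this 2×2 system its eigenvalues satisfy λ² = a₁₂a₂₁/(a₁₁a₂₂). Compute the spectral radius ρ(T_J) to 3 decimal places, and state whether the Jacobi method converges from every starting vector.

a₁₂a₂₁/(a₁₁a₂₂) = (3)·(-3) / ((7)·(-9)) = 0.142857
ρ = √|0.142857| = √0.142857 = 0.378
ρ < 1, so Jacobi converges

0.378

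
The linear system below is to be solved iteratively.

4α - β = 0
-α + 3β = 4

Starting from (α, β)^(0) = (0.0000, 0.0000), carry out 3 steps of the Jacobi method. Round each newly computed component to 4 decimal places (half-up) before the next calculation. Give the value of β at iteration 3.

1.4444

Iteration 1:
  α = (0 - (-1)·0.0000) / (4) = 0.0000
  β = (4 - (-1)·0.0000) / (3) = 1.3333
Iteration 2:
  α = (0 - (-1)·1.3333) / (4) = 0.3333
  β = (4 - (-1)·0.0000) / (3) = 1.3333
Iteration 3:
  α = (0 - (-1)·1.3333) / (4) = 0.3333
  β = (4 - (-1)·0.3333) / (3) = 1.4444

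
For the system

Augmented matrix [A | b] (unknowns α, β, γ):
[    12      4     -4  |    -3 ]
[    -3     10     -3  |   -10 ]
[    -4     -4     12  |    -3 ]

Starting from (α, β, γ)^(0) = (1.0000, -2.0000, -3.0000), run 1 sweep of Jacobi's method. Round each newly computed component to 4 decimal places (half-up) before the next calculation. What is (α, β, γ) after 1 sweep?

Iteration 1:
  α = (-3 - (4)·-2.0000 - (-4)·-3.0000) / (12) = -0.5833
  β = (-10 - (-3)·1.0000 - (-3)·-3.0000) / (10) = -1.6000
  γ = (-3 - (-4)·1.0000 - (-4)·-2.0000) / (12) = -0.5833

(-0.5833, -1.6000, -0.5833)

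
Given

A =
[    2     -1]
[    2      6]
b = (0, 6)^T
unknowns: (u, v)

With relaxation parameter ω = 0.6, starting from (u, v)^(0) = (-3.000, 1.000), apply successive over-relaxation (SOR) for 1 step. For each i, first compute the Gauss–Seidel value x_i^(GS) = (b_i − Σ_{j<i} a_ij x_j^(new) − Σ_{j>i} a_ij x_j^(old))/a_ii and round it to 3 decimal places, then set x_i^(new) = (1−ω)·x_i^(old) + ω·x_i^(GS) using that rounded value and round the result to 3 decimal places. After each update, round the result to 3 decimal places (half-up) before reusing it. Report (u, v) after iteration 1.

Iteration 1:
  u: GS value = (0 - (-1)·1.000) / (2) = 0.500;  u ← (1−ω)·-3.000 + ω·0.500 = -0.900
  v: GS value = (6 - (2)·-0.900) / (6) = 1.300;  v ← (1−ω)·1.000 + ω·1.300 = 1.180

(-0.900, 1.180)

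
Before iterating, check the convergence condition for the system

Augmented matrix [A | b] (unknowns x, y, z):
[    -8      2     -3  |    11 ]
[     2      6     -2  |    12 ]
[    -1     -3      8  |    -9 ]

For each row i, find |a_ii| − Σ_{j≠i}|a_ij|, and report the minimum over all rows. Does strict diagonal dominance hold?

row 1: |-8| − (2+3) = 3
row 2: |6| − (2+2) = 2
row 3: |8| − (1+3) = 4
minimum over rows = 2 → strictly diagonally dominant (convergence guaranteed)

2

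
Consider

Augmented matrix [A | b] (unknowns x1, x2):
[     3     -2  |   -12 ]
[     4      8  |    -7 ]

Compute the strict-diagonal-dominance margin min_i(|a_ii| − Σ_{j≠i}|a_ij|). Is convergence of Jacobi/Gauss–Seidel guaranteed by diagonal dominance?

row 1: |3| − (2) = 1
row 2: |8| − (4) = 4
minimum over rows = 1 → strictly diagonally dominant (convergence guaranteed)

1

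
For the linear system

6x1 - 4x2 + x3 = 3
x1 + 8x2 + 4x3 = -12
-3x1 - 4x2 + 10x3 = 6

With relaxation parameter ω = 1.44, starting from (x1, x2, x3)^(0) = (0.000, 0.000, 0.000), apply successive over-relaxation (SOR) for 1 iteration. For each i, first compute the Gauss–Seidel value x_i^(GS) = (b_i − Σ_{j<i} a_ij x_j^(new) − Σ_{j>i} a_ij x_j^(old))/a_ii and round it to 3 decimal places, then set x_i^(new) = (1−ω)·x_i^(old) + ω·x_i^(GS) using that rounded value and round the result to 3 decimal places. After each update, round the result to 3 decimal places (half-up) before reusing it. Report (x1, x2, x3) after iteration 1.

(0.720, -2.290, -0.144)

Iteration 1:
  x1: GS value = (3 - (-4)·0.000 - (1)·0.000) / (6) = 0.500;  x1 ← (1−ω)·0.000 + ω·0.500 = 0.720
  x2: GS value = (-12 - (1)·0.720 - (4)·0.000) / (8) = -1.590;  x2 ← (1−ω)·0.000 + ω·-1.590 = -2.290
  x3: GS value = (6 - (-3)·0.720 - (-4)·-2.290) / (10) = -0.100;  x3 ← (1−ω)·0.000 + ω·-0.100 = -0.144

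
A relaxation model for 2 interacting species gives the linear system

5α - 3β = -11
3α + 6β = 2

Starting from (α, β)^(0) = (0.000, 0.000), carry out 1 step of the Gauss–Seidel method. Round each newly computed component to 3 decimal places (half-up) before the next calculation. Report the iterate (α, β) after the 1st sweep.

(-2.200, 1.433)

Iteration 1:
  α = (-11 - (-3)·0.000) / (5) = -2.200
  β = (2 - (3)·-2.200) / (6) = 1.433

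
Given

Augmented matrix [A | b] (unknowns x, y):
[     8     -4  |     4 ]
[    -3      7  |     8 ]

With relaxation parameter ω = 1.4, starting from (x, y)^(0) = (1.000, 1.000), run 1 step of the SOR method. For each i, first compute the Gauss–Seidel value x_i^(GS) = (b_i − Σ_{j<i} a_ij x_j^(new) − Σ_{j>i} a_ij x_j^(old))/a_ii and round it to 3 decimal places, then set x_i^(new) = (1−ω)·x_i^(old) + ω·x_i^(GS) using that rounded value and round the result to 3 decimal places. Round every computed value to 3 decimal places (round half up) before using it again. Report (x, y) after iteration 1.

Iteration 1:
  x: GS value = (4 - (-4)·1.000) / (8) = 1.000;  x ← (1−ω)·1.000 + ω·1.000 = 1.000
  y: GS value = (8 - (-3)·1.000) / (7) = 1.571;  y ← (1−ω)·1.000 + ω·1.571 = 1.799

(1.000, 1.799)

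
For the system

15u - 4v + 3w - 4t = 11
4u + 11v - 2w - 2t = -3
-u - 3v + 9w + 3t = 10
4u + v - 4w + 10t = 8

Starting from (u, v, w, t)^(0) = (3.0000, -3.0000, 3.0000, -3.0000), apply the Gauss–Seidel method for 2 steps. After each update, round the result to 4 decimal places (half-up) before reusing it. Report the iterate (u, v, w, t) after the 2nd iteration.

Iteration 1:
  u = (11 - (-4)·-3.0000 - (3)·3.0000 - (-4)·-3.0000) / (15) = -1.4667
  v = (-3 - (4)·-1.4667 - (-2)·3.0000 - (-2)·-3.0000) / (11) = 0.2606
  w = (10 - (-1)·-1.4667 - (-3)·0.2606 - (3)·-3.0000) / (9) = 2.0350
  t = (8 - (4)·-1.4667 - (1)·0.2606 - (-4)·2.0350) / (10) = 2.1746
Iteration 2:
  u = (11 - (-4)·0.2606 - (3)·2.0350 - (-4)·2.1746) / (15) = 0.9757
  v = (-3 - (4)·0.9757 - (-2)·2.0350 - (-2)·2.1746) / (11) = 0.1379
  w = (10 - (-1)·0.9757 - (-3)·0.1379 - (3)·2.1746) / (9) = 0.5406
  t = (8 - (4)·0.9757 - (1)·0.1379 - (-4)·0.5406) / (10) = 0.6122

(0.9757, 0.1379, 0.5406, 0.6122)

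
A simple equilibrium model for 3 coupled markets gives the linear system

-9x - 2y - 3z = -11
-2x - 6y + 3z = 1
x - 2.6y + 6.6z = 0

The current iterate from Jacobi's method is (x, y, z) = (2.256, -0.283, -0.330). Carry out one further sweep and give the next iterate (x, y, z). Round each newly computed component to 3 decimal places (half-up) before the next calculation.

(1.395, -1.084, -0.453)

One sweep:
  x = (-11 - (-2)·-0.283 - (-3)·-0.330) / (-9) = 1.395
  y = (1 - (-2)·2.256 - (3)·-0.330) / (-6) = -1.084
  z = (0 - (1)·2.256 - (-2.6)·-0.283) / (6.6) = -0.453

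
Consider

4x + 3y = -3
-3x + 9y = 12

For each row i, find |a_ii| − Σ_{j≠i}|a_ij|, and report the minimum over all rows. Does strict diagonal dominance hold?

row 1: |4| − (3) = 1
row 2: |9| − (3) = 6
minimum over rows = 1 → strictly diagonally dominant (convergence guaranteed)

1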